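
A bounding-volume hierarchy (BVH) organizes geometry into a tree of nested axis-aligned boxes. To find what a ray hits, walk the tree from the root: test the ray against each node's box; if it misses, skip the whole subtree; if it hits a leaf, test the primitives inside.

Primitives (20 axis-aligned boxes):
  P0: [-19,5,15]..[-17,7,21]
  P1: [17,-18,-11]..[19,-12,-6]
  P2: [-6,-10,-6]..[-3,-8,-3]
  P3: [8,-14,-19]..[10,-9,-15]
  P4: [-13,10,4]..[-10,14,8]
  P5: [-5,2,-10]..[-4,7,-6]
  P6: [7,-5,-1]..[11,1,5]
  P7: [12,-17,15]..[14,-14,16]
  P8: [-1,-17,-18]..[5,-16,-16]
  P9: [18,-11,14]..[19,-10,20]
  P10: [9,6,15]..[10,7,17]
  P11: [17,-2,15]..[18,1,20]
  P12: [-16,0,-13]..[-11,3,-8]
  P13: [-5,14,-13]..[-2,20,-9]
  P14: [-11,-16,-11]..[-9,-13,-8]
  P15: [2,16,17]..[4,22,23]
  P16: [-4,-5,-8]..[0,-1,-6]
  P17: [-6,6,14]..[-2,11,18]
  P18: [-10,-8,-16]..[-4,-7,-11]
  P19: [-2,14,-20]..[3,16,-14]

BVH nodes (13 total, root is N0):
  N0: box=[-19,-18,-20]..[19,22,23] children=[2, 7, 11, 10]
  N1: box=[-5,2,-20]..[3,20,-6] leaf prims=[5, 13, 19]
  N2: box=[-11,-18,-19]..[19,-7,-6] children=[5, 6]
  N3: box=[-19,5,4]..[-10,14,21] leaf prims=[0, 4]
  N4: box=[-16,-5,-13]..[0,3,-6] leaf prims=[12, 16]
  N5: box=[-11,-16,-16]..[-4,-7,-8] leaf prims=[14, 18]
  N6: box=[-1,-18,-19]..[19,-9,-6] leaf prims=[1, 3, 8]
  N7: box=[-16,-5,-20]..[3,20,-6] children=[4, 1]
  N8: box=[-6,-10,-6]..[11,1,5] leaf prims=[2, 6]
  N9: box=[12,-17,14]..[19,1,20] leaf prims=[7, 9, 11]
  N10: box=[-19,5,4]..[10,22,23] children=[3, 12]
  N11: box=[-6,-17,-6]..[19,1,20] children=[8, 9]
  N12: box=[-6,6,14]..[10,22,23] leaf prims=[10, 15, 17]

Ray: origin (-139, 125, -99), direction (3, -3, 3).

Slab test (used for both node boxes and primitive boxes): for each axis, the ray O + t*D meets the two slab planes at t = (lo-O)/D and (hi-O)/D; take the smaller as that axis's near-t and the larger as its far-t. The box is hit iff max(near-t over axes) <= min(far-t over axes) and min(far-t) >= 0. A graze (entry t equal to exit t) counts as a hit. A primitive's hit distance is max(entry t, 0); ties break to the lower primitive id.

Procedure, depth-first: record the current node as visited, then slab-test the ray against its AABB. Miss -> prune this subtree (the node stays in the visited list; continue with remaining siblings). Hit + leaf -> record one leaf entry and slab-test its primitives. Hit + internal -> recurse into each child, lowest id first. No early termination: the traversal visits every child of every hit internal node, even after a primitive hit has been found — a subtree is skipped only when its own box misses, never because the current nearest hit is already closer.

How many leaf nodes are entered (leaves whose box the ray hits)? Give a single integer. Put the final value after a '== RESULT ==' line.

Walk:
N0 x:[40,158/3] y:[103/3,143/3] z:[79/3,122/3] -> hit [40,122/3], descend [2, 7, 10, 11]
  N2 x:[128/3,158/3] y:[44,143/3] z:[80/3,31] -> miss, prune
  N7 x:[41,142/3] y:[35,130/3] z:[79/3,31] -> miss, prune
  N10 x:[40,149/3] y:[103/3,40] z:[103/3,122/3] -> hit [40,40], descend [3, 12]
    N3 x:[40,43] y:[37,40] z:[103/3,40] -> hit [40,40] leaf, test {P0@t=40, P4(miss)}
    N12 x:[133/3,149/3] y:[103/3,119/3] z:[113/3,122/3] -> miss, prune
  N11 x:[133/3,158/3] y:[124/3,142/3] z:[31,119/3] -> miss, prune

order=[0, 2, 7, 10, 3, 12, 11]  |boxes|=7  |leaves|=1  hit=P0

== RESULT ==
1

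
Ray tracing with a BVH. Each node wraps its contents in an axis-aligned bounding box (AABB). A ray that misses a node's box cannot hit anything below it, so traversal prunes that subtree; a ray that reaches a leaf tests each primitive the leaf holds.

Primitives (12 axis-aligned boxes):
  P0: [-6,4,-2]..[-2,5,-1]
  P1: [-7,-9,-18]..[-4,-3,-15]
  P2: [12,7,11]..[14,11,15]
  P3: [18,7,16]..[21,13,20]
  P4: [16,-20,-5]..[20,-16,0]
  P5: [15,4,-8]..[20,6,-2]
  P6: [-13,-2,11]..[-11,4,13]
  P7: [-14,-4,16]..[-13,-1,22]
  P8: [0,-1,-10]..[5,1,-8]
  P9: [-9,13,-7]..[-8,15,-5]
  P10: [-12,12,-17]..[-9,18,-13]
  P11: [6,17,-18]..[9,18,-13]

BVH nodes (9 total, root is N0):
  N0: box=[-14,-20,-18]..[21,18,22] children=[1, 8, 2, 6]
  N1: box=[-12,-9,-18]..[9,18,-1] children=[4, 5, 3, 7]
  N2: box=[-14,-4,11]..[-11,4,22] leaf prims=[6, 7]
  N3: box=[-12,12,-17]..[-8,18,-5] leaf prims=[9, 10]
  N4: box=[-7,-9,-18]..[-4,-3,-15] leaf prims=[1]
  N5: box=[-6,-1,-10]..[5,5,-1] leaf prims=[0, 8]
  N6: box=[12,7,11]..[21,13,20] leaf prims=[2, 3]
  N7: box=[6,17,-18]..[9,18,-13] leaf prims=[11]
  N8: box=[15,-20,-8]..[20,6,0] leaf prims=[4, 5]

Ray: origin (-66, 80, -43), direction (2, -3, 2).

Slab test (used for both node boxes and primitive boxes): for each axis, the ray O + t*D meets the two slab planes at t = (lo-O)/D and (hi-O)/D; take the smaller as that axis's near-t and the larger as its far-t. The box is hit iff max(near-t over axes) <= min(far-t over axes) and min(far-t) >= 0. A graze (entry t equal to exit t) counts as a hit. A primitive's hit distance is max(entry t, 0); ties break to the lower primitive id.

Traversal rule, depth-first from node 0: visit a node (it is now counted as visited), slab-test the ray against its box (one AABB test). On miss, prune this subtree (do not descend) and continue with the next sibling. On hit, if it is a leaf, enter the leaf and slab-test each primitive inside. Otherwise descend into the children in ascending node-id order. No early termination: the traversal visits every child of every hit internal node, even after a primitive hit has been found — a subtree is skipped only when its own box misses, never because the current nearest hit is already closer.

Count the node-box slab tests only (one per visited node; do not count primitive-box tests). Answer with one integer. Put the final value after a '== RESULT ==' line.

Walk:
N0 x:[26,87/2] y:[62/3,100/3] z:[25/2,65/2] -> hit [26,65/2], descend [1, 2, 6, 8]
  N1 x:[27,75/2] y:[62/3,89/3] z:[25/2,21] -> miss, prune
  N2 x:[26,55/2] y:[76/3,28] z:[27,65/2] -> hit [27,55/2] leaf, test {P6@t=27, P7(miss)}
  N6 x:[39,87/2] y:[67/3,73/3] z:[27,63/2] -> miss, prune
  N8 x:[81/2,43] y:[74/3,100/3] z:[35/2,43/2] -> miss, prune

Summary -> nodes [0, 1, 2, 6, 8]; box-tests=5; leaf-entries=1; first=P6

== RESULT ==
5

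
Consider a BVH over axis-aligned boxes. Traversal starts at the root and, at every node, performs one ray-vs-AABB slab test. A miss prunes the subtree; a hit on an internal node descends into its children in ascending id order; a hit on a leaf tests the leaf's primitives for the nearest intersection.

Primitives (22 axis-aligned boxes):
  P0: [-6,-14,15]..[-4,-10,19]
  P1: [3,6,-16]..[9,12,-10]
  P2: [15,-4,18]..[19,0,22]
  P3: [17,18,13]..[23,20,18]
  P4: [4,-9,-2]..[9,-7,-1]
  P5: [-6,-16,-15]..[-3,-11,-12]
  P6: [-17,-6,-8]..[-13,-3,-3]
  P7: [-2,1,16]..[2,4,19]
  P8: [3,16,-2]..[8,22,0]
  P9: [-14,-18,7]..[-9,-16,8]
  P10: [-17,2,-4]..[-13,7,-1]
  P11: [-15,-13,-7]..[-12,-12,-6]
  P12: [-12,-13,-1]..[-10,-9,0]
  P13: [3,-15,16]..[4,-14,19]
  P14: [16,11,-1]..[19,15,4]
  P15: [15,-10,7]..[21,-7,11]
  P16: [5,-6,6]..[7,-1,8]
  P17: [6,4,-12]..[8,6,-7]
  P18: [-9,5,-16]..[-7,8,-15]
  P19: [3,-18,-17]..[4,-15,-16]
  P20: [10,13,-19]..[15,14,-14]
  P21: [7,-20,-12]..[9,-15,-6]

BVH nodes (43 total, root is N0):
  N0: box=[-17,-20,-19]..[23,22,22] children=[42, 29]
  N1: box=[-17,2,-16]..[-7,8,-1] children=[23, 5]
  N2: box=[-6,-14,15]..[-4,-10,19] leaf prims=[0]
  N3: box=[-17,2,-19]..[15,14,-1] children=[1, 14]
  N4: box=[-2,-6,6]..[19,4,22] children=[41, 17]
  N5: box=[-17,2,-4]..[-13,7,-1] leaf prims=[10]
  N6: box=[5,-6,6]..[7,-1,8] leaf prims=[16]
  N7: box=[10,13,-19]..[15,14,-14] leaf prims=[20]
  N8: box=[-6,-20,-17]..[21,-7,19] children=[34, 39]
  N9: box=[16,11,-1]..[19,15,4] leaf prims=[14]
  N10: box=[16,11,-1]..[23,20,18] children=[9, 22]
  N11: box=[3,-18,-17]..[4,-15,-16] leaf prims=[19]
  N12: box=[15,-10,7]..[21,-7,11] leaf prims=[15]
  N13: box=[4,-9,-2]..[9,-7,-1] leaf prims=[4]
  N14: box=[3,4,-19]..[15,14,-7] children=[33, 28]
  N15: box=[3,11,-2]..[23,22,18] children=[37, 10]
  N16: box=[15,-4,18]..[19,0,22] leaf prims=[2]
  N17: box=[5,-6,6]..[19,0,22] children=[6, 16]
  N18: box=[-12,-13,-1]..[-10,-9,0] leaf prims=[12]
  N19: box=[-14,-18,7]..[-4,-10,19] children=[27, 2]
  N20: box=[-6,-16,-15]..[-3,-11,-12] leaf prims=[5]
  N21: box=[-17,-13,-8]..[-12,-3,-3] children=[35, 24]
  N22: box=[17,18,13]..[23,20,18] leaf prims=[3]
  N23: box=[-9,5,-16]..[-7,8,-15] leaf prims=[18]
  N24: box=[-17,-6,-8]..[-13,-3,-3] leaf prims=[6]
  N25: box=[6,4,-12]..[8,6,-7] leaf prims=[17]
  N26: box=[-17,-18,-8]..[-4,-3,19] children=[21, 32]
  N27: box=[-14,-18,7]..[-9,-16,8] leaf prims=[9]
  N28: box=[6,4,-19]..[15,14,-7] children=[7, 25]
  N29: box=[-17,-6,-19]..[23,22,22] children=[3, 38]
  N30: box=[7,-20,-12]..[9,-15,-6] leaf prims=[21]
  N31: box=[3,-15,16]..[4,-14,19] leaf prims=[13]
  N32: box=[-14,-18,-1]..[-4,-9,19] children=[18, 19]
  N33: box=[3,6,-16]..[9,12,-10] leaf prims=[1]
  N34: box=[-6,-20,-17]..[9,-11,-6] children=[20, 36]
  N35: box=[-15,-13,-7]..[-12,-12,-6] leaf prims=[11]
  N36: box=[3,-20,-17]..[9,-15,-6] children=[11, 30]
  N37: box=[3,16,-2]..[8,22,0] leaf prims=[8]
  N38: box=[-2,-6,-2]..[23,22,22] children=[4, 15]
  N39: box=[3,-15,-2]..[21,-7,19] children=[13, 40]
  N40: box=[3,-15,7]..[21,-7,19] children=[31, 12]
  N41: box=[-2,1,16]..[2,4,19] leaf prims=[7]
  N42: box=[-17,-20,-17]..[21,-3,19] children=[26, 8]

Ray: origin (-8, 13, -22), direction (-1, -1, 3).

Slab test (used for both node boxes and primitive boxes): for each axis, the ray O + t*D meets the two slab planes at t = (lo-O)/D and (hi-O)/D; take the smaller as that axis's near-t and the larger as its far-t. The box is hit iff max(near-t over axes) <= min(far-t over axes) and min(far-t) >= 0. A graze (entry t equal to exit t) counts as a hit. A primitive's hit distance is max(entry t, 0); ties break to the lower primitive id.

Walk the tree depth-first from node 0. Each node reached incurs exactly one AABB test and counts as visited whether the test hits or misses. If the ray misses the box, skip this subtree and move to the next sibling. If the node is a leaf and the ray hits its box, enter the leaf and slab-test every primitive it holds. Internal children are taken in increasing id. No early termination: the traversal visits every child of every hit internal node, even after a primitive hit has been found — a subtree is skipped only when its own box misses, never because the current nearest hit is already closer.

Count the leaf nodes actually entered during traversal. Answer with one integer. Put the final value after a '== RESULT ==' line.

Traverse from the root:
N0 x:[-31,9] y:[-9,33] z:[1,44/3] -> hit [1,9], descend [29, 42]
  N29 x:[-31,9] y:[-9,19] z:[1,44/3] -> hit [1,9], descend [3, 38]
    N3 x:[-23,9] y:[-1,11] z:[1,7] -> hit [1,7], descend [1, 14]
      N1 x:[-1,9] y:[5,11] z:[2,7] -> hit [5,7], descend [5, 23]
        N5 x:[5,9] y:[6,11] z:[6,7] -> hit [6,7] leaf, test {P10@t=6}
        N23 x:[-1,1] y:[5,8] z:[2,7/3] -> miss, prune
      N14 x:[-23,-11] y:[-1,9] z:[1,5] -> miss, prune
    N38 x:[-31,-6] y:[-9,19] z:[20/3,44/3] -> miss, prune
  N42 x:[-29,9] y:[16,33] z:[5/3,41/3] -> miss, prune

order=[0, 29, 3, 1, 5, 23, 14, 38, 42]  |boxes|=9  |leaves|=1  hit=P10

== RESULT ==
1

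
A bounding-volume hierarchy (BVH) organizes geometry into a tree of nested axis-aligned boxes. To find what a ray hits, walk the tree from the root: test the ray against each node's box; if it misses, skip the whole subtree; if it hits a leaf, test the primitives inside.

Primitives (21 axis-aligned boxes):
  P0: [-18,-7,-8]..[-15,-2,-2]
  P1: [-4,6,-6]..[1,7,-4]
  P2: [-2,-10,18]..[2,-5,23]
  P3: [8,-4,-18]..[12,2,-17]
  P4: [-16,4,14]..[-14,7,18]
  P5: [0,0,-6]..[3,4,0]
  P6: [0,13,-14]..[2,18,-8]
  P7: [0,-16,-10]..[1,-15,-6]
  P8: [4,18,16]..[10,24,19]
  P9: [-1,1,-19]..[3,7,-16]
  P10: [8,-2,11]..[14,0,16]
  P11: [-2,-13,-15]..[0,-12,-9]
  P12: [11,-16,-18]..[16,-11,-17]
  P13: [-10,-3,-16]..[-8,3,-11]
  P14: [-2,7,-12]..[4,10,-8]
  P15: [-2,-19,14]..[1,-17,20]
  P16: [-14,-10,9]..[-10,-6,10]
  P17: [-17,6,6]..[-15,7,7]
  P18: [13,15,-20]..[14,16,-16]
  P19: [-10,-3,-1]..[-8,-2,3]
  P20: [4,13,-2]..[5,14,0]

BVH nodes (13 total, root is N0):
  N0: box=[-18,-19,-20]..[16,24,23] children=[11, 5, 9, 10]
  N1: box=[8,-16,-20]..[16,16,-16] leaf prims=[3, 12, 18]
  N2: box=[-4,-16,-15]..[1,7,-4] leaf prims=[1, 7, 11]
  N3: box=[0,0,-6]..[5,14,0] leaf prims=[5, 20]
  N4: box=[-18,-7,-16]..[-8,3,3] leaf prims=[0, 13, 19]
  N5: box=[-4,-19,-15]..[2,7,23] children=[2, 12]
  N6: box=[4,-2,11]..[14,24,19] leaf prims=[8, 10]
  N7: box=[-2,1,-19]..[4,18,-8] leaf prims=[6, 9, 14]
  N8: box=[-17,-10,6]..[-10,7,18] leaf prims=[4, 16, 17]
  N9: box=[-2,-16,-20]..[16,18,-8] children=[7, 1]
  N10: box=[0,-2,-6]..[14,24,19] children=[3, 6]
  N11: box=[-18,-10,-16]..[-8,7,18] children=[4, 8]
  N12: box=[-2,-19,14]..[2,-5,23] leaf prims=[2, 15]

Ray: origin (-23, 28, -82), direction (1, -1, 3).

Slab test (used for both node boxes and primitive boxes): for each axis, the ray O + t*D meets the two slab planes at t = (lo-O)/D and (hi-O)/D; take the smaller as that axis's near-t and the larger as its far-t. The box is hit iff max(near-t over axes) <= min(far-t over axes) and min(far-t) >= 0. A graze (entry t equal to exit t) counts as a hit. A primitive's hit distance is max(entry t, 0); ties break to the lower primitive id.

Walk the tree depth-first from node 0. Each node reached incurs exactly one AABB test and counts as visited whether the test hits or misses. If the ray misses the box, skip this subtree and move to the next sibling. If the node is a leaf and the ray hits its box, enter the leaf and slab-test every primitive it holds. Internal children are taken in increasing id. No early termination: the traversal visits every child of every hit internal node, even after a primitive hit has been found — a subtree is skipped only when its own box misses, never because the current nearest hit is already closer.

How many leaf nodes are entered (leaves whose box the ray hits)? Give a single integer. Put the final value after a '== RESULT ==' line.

Trace the traversal:
N0 x:[5,39] y:[4,47] z:[62/3,35] -> hit [62/3,35], descend [5, 9, 10, 11]
  N5 x:[19,25] y:[21,47] z:[67/3,35] -> hit [67/3,25], descend [2, 12]
    N2 x:[19,24] y:[21,44] z:[67/3,26] -> hit [67/3,24] leaf, test {P1(miss), P7(miss), P11(miss)}
    N12 x:[21,25] y:[33,47] z:[32,35] -> miss, prune
  N9 x:[21,39] y:[10,44] z:[62/3,74/3] -> hit [21,74/3], descend [1, 7]
    N1 x:[31,39] y:[12,44] z:[62/3,22] -> miss, prune
    N7 x:[21,27] y:[10,27] z:[21,74/3] -> hit [21,74/3] leaf, test {P6(miss), P9@t=22, P14(miss)}
  N10 x:[23,37] y:[4,30] z:[76/3,101/3] -> hit [76/3,30], descend [3, 6]
    N3 x:[23,28] y:[14,28] z:[76/3,82/3] -> hit [76/3,82/3] leaf, test {P5@t=76/3, P20(miss)}
    N6 x:[27,37] y:[4,30] z:[31,101/3] -> miss, prune
  N11 x:[5,15] y:[21,38] z:[22,100/3] -> miss, prune

11 AABB tests over nodes [0, 5, 2, 12, 9, 1, 7, 10, 3, 6, 11]; 3 leaves entered; closest P9.

== RESULT ==
3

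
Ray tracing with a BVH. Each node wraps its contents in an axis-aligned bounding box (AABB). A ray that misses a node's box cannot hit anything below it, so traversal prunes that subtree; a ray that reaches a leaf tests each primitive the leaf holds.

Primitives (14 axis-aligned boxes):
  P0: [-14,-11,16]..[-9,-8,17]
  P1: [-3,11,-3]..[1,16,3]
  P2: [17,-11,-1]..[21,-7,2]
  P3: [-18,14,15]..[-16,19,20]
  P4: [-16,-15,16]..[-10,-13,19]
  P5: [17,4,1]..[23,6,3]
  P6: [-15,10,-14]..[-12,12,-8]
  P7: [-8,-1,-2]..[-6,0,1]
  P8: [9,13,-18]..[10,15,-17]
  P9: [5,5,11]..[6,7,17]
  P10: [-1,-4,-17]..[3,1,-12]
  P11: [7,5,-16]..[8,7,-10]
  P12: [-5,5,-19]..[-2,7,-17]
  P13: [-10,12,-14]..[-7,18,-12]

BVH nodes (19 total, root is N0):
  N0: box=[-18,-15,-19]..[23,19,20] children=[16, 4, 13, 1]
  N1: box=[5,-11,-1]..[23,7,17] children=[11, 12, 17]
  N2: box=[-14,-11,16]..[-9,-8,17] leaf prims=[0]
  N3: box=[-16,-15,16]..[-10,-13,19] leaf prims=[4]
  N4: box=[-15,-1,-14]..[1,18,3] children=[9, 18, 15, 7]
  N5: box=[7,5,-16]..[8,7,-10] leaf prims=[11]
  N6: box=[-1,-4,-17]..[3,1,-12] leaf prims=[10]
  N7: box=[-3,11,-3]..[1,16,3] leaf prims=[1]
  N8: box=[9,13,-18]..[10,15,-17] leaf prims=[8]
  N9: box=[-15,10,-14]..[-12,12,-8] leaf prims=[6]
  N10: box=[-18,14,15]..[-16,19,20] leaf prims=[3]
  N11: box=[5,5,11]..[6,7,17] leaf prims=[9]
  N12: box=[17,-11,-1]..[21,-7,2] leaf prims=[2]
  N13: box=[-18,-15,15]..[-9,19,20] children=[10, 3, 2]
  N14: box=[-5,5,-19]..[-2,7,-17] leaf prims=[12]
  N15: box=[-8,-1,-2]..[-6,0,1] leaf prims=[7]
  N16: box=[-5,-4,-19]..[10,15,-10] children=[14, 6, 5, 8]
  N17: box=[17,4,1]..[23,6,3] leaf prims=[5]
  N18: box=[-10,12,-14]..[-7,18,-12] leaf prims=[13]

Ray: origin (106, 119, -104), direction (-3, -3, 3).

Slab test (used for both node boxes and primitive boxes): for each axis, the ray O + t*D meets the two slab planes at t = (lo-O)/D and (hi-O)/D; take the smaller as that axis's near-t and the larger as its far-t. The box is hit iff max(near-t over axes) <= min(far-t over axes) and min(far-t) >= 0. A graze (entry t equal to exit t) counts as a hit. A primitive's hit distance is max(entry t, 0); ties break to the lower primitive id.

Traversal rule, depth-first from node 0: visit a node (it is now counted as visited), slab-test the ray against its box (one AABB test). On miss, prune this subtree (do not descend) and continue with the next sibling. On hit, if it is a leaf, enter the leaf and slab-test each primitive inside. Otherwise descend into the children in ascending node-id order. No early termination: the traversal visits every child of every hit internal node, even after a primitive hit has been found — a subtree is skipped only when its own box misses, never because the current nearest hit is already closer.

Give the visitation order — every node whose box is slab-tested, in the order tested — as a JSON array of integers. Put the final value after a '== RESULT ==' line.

Walk:
N0 x:[83/3,124/3] y:[100/3,134/3] z:[85/3,124/3] -> hit [100/3,124/3], descend [1, 4, 13, 16]
  N1 x:[83/3,101/3] y:[112/3,130/3] z:[103/3,121/3] -> miss, prune
  N4 x:[35,121/3] y:[101/3,40] z:[30,107/3] -> hit [35,107/3], descend [7, 9, 15, 18]
    N7 x:[35,109/3] y:[103/3,36] z:[101/3,107/3] -> hit [35,107/3] leaf, test {P1@t=35}
    N9 x:[118/3,121/3] y:[107/3,109/3] z:[30,32] -> miss, prune
    N15 x:[112/3,38] y:[119/3,40] z:[34,35] -> miss, prune
    N18 x:[113/3,116/3] y:[101/3,107/3] z:[30,92/3] -> miss, prune
  N13 x:[115/3,124/3] y:[100/3,134/3] z:[119/3,124/3] -> hit [119/3,124/3], descend [2, 3, 10]
    N2 x:[115/3,40] y:[127/3,130/3] z:[40,121/3] -> miss, prune
    N3 x:[116/3,122/3] y:[44,134/3] z:[40,41] -> miss, prune
    N10 x:[122/3,124/3] y:[100/3,35] z:[119/3,124/3] -> miss, prune
  N16 x:[32,37] y:[104/3,41] z:[85/3,94/3] -> miss, prune

12 AABB tests over nodes [0, 1, 4, 7, 9, 15, 18, 13, 2, 3, 10, 16]; 1 leaf entered; closest P1.

== RESULT ==
[0, 1, 4, 7, 9, 15, 18, 13, 2, 3, 10, 16]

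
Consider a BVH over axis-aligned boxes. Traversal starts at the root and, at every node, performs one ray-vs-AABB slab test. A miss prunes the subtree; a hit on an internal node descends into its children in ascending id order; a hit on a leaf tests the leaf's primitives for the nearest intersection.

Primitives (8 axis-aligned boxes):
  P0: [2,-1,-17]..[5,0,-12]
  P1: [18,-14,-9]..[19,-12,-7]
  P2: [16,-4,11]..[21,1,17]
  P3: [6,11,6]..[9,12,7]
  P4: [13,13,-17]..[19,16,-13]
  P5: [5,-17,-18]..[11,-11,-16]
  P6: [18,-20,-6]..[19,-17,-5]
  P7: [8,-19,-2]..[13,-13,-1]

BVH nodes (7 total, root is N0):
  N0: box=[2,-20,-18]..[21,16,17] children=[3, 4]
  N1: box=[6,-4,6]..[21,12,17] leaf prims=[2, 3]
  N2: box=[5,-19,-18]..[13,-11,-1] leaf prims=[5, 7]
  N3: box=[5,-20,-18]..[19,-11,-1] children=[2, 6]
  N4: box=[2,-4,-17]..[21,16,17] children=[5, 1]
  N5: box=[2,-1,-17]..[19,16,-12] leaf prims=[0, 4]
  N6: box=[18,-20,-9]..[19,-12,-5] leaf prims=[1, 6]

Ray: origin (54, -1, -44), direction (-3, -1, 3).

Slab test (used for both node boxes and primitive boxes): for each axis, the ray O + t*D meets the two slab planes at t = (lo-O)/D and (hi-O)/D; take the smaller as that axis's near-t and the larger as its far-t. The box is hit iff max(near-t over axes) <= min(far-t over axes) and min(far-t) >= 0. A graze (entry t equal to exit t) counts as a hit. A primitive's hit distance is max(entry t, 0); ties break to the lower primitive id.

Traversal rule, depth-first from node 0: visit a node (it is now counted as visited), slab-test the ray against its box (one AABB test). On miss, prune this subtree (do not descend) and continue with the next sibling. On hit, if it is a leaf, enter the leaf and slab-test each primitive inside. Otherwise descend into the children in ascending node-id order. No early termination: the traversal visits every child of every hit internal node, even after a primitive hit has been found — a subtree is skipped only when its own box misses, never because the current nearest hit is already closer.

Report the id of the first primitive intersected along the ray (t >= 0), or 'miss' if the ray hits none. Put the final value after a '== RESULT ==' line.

Traverse from the root:
N0 x:[11,52/3] y:[-17,19] z:[26/3,61/3] -> hit [11,52/3], descend [3, 4]
  N3 x:[35/3,49/3] y:[10,19] z:[26/3,43/3] -> hit [35/3,43/3], descend [2, 6]
    N2 x:[41/3,49/3] y:[10,18] z:[26/3,43/3] -> hit [41/3,43/3] leaf, test {P5(miss), P7@t=14}
    N6 x:[35/3,12] y:[11,19] z:[35/3,13] -> hit [35/3,12] leaf, test {P1@t=35/3, P6(miss)}
  N4 x:[11,52/3] y:[-17,3] z:[9,61/3] -> miss, prune

5 AABB tests over nodes [0, 3, 2, 6, 4]; 2 leaves entered; closest P1.

== RESULT ==
1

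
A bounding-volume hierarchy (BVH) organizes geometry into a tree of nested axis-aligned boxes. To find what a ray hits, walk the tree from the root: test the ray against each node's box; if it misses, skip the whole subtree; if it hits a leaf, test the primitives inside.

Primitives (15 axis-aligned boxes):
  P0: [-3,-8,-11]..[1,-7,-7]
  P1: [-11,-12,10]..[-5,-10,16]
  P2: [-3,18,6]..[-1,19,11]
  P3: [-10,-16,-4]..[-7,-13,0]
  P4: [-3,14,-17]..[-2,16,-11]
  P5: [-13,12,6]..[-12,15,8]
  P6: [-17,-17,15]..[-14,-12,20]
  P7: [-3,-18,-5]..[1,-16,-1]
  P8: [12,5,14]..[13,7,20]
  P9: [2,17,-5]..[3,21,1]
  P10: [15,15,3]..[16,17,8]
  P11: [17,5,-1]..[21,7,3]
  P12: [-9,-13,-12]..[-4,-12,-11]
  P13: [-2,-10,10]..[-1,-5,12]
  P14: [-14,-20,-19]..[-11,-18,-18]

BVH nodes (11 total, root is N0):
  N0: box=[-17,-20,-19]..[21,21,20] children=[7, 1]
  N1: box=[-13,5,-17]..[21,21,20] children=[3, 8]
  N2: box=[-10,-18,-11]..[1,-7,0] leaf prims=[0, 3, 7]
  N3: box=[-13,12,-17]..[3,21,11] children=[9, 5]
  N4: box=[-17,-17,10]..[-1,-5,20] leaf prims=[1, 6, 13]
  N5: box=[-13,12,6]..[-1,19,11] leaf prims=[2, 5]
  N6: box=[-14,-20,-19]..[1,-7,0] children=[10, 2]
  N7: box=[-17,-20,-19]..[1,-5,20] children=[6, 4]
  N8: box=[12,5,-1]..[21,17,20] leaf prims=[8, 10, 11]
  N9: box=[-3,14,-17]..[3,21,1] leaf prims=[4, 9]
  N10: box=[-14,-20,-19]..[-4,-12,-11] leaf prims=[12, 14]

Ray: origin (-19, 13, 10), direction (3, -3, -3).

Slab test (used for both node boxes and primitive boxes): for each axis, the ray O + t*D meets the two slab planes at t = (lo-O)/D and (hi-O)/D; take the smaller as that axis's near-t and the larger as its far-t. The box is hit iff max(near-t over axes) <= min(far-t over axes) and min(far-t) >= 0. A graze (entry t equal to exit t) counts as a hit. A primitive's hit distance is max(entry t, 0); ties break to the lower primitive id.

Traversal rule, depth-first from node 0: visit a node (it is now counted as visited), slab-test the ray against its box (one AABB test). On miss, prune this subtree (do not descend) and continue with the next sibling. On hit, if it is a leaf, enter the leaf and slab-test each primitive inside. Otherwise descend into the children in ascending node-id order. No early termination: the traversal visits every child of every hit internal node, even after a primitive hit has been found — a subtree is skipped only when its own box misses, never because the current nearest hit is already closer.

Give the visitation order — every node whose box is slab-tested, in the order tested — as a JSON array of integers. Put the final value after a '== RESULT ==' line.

Trace the traversal:
N0 x:[2/3,40/3] y:[-8/3,11] z:[-10/3,29/3] -> hit [2/3,29/3], descend [1, 7]
  N1 x:[2,40/3] y:[-8/3,8/3] z:[-10/3,9] -> hit [2,8/3], descend [3, 8]
    N3 x:[2,22/3] y:[-8/3,1/3] z:[-1/3,9] -> miss, prune
    N8 x:[31/3,40/3] y:[-4/3,8/3] z:[-10/3,11/3] -> miss, prune
  N7 x:[2/3,20/3] y:[6,11] z:[-10/3,29/3] -> hit [6,20/3], descend [4, 6]
    N4 x:[2/3,6] y:[6,10] z:[-10/3,0] -> miss, prune
    N6 x:[5/3,20/3] y:[20/3,11] z:[10/3,29/3] -> hit [20/3,20/3], descend [2, 10]
      N2 x:[3,20/3] y:[20/3,31/3] z:[10/3,7] -> hit [20/3,20/3] leaf, test {P0@t=20/3, P3(miss), P7(miss)}
      N10 x:[5/3,5] y:[25/3,11] z:[7,29/3] -> miss, prune

9 AABB tests over nodes [0, 1, 3, 8, 7, 4, 6, 2, 10]; 1 leaf entered; closest P0.

== RESULT ==
[0, 1, 3, 8, 7, 4, 6, 2, 10]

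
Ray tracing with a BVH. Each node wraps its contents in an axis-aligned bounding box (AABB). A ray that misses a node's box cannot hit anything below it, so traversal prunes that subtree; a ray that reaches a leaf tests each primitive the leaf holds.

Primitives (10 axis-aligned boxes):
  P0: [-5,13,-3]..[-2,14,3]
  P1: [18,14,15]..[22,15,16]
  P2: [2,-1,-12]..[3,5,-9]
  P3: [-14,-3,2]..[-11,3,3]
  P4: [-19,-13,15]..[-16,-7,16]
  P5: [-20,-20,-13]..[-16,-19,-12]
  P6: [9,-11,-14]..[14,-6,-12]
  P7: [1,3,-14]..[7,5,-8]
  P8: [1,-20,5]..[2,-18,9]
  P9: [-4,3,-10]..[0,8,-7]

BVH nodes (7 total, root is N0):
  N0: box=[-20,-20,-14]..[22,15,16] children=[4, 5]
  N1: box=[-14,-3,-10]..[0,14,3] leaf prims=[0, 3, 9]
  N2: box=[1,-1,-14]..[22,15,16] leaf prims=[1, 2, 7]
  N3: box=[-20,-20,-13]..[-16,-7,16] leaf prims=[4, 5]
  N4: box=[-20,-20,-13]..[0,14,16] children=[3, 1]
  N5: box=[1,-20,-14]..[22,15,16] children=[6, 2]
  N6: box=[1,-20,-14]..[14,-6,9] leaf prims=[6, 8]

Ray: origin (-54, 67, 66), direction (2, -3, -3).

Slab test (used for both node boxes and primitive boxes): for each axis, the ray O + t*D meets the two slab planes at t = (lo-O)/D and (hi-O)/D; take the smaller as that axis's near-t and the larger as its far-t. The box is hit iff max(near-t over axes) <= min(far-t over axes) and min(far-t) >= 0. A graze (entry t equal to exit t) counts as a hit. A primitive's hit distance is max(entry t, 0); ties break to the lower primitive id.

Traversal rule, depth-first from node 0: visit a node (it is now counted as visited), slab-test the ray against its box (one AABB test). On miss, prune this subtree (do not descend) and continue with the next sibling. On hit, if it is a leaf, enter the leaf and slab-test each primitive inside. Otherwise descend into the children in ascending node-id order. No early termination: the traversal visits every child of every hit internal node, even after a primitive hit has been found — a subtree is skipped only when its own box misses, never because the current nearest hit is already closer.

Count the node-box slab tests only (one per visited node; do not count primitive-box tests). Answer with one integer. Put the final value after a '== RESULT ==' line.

Trace the traversal:
N0 x:[17,38] y:[52/3,29] z:[50/3,80/3] -> hit [52/3,80/3], descend [4, 5]
  N4 x:[17,27] y:[53/3,29] z:[50/3,79/3] -> hit [53/3,79/3], descend [1, 3]
    N1 x:[20,27] y:[53/3,70/3] z:[21,76/3] -> hit [21,70/3] leaf, test {P0(miss), P3@t=64/3, P9(miss)}
    N3 x:[17,19] y:[74/3,29] z:[50/3,79/3] -> miss, prune
  N5 x:[55/2,38] y:[52/3,29] z:[50/3,80/3] -> miss, prune

Summary -> nodes [0, 4, 1, 3, 5]; box-tests=5; leaf-entries=1; first=P3

== RESULT ==
5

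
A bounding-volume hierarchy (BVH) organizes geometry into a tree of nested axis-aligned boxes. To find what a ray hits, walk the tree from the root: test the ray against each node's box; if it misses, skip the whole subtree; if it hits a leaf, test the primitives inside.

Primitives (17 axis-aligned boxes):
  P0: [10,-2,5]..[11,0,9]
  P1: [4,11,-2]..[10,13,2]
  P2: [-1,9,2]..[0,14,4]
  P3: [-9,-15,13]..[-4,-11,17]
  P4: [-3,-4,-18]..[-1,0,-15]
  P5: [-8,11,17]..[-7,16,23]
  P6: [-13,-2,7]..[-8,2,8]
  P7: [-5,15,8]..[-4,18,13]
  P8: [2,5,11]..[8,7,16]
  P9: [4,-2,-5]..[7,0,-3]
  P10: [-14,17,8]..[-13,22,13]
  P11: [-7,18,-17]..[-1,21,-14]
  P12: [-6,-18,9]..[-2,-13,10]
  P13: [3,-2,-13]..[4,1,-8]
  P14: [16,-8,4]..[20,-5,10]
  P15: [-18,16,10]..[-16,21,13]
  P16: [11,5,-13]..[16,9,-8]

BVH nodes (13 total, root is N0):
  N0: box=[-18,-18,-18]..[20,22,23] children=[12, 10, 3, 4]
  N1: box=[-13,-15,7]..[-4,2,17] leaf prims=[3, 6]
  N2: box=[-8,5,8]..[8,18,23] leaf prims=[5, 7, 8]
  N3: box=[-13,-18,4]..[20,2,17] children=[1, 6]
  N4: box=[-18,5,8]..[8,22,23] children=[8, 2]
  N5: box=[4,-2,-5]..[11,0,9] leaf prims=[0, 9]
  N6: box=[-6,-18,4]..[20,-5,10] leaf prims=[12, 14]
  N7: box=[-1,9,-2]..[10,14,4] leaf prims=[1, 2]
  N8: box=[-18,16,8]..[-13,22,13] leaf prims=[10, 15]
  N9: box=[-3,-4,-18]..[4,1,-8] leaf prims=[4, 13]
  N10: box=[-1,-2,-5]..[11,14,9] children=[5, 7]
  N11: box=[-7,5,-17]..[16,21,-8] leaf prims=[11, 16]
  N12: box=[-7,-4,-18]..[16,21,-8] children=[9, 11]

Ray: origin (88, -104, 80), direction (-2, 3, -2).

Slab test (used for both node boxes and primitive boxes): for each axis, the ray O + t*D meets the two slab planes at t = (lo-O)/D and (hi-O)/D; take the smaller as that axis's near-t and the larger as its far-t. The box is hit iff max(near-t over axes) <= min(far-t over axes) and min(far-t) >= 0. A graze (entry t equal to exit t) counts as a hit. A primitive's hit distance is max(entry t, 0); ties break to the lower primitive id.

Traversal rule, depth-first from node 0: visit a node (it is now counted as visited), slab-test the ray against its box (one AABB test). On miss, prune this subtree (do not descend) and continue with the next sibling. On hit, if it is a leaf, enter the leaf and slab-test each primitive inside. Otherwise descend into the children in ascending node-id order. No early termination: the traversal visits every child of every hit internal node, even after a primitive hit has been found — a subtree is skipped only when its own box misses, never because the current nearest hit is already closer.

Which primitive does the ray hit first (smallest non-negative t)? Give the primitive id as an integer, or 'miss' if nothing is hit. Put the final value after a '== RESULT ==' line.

Traverse from the root:
N0 x:[34,53] y:[86/3,42] z:[57/2,49] -> hit [34,42], descend [3, 4, 10, 12]
  N3 x:[34,101/2] y:[86/3,106/3] z:[63/2,38] -> hit [34,106/3], descend [1, 6]
    N1 x:[46,101/2] y:[89/3,106/3] z:[63/2,73/2] -> miss, prune
    N6 x:[34,47] y:[86/3,33] z:[35,38] -> miss, prune
  N4 x:[40,53] y:[109/3,42] z:[57/2,36] -> miss, prune
  N10 x:[77/2,89/2] y:[34,118/3] z:[71/2,85/2] -> hit [77/2,118/3], descend [5, 7]
    N5 x:[77/2,42] y:[34,104/3] z:[71/2,85/2] -> miss, prune
    N7 x:[39,89/2] y:[113/3,118/3] z:[38,41] -> hit [39,118/3] leaf, test {P1@t=39, P2(miss)}
  N12 x:[36,95/2] y:[100/3,125/3] z:[44,49] -> miss, prune

Summary -> nodes [0, 3, 1, 6, 4, 10, 5, 7, 12]; box-tests=9; leaf-entries=1; first=P1

== RESULT ==
1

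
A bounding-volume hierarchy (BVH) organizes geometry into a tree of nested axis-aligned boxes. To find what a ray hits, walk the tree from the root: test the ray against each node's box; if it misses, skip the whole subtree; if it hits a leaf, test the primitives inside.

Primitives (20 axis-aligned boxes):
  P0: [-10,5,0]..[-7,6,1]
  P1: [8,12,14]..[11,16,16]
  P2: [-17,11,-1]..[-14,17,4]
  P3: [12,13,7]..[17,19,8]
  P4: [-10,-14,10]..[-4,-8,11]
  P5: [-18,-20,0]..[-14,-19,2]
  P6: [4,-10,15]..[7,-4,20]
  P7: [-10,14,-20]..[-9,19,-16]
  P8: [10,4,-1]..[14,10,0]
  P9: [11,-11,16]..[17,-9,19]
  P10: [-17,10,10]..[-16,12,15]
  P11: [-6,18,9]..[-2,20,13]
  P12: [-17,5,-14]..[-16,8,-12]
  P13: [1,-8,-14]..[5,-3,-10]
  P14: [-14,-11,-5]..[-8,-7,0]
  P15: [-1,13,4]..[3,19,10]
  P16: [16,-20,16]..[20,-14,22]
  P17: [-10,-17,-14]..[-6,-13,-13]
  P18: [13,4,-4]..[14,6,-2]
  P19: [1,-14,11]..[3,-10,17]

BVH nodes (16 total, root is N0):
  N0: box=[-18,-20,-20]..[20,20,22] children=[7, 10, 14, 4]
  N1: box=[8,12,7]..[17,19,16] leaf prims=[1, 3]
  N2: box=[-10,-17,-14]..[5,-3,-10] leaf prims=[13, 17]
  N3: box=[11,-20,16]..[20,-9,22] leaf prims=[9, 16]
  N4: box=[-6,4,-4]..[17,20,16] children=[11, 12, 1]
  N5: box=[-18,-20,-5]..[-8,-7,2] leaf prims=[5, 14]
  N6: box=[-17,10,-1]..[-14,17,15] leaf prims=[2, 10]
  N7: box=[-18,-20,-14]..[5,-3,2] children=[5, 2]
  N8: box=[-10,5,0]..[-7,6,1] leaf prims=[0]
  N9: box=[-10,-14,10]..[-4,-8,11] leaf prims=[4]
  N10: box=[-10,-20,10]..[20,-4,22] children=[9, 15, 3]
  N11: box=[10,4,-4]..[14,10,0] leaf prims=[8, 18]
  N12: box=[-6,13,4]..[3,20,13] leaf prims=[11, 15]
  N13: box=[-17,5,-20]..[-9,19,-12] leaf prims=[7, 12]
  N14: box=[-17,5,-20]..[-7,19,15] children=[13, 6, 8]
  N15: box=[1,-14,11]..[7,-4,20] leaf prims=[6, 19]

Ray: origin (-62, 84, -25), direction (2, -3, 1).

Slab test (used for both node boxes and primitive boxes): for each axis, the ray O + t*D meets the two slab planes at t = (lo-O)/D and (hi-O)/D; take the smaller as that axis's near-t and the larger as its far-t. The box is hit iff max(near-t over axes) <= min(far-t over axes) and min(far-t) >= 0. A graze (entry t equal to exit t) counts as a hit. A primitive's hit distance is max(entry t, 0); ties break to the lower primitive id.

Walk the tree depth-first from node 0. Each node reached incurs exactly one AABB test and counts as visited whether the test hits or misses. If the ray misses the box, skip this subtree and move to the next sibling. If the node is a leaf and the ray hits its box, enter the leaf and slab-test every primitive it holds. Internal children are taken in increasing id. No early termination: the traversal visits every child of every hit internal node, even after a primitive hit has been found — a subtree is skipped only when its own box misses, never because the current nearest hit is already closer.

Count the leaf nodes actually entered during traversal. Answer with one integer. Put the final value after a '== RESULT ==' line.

Traverse from the root:
N0 x:[22,41] y:[64/3,104/3] z:[5,47] -> hit [22,104/3], descend [4, 7, 10, 14]
  N4 x:[28,79/2] y:[64/3,80/3] z:[21,41] -> miss, prune
  N7 x:[22,67/2] y:[29,104/3] z:[11,27] -> miss, prune
  N10 x:[26,41] y:[88/3,104/3] z:[35,47] -> miss, prune
  N14 x:[45/2,55/2] y:[65/3,79/3] z:[5,40] -> hit [45/2,79/3], descend [6, 8, 13]
    N6 x:[45/2,24] y:[67/3,74/3] z:[24,40] -> hit [24,24] leaf, test {P2@t=24, P10(miss)}
    N8 x:[26,55/2] y:[26,79/3] z:[25,26] -> hit [26,26] leaf, test {P0@t=26}
    N13 x:[45/2,53/2] y:[65/3,79/3] z:[5,13] -> miss, prune

Summary -> nodes [0, 4, 7, 10, 14, 6, 8, 13]; box-tests=8; leaf-entries=2; first=P2

== RESULT ==
2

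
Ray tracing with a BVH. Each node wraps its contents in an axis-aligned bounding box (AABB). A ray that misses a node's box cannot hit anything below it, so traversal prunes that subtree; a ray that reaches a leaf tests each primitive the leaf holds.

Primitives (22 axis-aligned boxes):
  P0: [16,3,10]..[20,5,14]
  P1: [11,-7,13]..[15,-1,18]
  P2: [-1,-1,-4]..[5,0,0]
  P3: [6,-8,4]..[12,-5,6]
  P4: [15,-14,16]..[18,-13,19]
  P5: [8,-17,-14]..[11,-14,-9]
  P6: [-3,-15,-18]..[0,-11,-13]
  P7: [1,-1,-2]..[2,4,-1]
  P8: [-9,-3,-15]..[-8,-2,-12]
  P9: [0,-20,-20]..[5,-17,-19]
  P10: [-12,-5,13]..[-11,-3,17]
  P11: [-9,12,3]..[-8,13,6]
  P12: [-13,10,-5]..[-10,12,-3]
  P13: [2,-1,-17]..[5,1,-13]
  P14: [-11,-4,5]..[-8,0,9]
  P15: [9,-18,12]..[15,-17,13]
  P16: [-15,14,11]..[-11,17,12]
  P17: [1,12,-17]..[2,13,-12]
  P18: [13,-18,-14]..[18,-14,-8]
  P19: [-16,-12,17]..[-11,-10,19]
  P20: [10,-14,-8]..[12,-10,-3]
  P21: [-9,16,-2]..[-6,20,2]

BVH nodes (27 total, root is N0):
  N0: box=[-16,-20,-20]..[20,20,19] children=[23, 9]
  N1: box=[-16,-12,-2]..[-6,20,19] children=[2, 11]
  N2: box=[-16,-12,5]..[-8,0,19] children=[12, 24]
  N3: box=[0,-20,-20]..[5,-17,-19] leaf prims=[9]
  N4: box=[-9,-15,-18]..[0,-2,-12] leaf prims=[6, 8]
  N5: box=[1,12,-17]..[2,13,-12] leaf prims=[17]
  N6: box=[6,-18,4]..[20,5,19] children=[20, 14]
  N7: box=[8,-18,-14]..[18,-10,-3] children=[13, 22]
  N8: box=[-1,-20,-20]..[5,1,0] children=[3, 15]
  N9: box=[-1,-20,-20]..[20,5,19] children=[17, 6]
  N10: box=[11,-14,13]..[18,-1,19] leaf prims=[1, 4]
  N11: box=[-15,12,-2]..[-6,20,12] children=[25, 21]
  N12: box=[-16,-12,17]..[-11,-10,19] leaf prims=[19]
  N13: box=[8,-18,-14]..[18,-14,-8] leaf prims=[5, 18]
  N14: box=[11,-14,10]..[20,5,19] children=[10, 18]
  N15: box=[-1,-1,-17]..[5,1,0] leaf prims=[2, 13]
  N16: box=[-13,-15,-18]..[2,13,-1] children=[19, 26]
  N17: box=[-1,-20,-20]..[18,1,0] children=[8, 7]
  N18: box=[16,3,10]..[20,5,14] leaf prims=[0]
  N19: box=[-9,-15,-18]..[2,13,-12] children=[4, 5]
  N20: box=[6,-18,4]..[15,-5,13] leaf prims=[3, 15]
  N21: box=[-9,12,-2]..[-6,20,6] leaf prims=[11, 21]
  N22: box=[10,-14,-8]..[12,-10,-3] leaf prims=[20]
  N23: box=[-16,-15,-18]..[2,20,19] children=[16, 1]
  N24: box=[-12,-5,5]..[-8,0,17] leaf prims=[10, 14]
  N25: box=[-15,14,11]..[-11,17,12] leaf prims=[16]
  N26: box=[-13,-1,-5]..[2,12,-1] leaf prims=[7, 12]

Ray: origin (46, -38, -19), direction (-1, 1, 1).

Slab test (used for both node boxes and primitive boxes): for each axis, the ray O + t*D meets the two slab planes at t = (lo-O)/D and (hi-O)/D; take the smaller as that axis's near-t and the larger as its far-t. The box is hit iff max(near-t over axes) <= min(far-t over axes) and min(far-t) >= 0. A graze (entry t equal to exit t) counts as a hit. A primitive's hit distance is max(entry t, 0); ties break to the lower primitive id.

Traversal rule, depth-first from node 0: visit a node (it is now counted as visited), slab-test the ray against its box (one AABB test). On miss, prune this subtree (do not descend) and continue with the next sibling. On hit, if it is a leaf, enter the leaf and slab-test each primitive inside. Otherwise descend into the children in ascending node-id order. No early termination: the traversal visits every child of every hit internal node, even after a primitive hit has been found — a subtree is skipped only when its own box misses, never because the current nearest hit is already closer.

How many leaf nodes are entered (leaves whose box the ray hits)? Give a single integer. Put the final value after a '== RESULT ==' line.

Walk:
N0 x:[26,62] y:[18,58] z:[-1,38] -> hit [26,38], descend [9, 23]
  N9 x:[26,47] y:[18,43] z:[-1,38] -> hit [26,38], descend [6, 17]
    N6 x:[26,40] y:[20,43] z:[23,38] -> hit [26,38], descend [14, 20]
      N14 x:[26,35] y:[24,43] z:[29,38] -> hit [29,35], descend [10, 18]
        N10 x:[28,35] y:[24,37] z:[32,38] -> hit [32,35] leaf, test {P1@t=32, P4(miss)}
        N18 x:[26,30] y:[41,43] z:[29,33] -> miss, prune
      N20 x:[31,40] y:[20,33] z:[23,32] -> hit [31,32] leaf, test {P3(miss), P15(miss)}
    N17 x:[28,47] y:[18,39] z:[-1,19] -> miss, prune
  N23 x:[44,62] y:[23,58] z:[1,38] -> miss, prune

order=[0, 9, 6, 14, 10, 18, 20, 17, 23]  |boxes|=9  |leaves|=2  hit=P1

== RESULT ==
2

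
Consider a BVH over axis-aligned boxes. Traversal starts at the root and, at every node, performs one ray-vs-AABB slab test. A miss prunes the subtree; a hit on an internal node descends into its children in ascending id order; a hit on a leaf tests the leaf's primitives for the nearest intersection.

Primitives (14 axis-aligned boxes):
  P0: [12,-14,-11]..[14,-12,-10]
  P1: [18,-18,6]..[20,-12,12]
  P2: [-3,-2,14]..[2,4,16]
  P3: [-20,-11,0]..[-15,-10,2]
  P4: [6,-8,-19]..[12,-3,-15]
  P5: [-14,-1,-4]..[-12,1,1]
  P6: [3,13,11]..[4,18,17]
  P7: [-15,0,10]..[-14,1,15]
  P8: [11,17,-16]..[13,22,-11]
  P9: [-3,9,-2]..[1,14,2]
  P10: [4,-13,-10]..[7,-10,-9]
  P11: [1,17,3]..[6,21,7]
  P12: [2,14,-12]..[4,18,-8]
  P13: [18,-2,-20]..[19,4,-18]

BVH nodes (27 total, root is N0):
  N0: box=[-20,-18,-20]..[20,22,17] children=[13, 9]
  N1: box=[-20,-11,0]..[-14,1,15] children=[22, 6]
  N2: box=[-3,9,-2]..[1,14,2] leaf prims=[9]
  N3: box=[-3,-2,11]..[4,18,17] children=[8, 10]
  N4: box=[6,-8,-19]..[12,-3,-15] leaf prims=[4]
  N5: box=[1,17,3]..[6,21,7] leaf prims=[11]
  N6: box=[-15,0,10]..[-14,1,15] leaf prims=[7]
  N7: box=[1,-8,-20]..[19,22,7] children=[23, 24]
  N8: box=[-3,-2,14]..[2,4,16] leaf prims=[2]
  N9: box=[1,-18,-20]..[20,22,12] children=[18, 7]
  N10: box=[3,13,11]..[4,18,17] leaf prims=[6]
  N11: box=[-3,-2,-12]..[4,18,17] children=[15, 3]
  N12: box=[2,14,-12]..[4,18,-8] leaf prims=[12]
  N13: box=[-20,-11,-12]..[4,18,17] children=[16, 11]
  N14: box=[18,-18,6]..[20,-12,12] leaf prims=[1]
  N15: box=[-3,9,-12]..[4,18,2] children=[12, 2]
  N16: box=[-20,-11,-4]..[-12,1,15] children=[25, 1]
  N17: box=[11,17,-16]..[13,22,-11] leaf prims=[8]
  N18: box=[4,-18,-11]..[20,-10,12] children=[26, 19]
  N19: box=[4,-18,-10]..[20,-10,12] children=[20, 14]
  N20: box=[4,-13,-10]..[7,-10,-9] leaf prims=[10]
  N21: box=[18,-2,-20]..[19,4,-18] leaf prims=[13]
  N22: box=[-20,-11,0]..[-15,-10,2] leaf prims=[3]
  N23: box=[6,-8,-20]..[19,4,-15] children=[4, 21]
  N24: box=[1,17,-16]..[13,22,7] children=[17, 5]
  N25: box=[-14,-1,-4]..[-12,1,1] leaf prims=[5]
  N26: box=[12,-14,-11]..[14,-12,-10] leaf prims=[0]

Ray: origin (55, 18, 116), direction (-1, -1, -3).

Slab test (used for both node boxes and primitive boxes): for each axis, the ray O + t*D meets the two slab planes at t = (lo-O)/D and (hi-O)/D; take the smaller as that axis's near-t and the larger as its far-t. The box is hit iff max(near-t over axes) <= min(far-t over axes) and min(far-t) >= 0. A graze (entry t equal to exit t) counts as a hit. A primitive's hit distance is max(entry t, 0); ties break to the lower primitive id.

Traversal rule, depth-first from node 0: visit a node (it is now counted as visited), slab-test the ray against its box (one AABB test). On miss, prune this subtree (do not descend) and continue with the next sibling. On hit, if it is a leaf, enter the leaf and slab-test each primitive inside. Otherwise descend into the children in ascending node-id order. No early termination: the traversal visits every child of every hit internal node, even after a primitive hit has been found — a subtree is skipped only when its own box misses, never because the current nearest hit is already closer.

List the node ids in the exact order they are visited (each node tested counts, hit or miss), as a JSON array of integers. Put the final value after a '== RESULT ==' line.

Trace the traversal:
N0 x:[35,75] y:[-4,36] z:[33,136/3] -> hit [35,36], descend [9, 13]
  N9 x:[35,54] y:[-4,36] z:[104/3,136/3] -> hit [35,36], descend [7, 18]
    N7 x:[36,54] y:[-4,26] z:[109/3,136/3] -> miss, prune
    N18 x:[35,51] y:[28,36] z:[104/3,127/3] -> hit [35,36], descend [19, 26]
      N19 x:[35,51] y:[28,36] z:[104/3,42] -> hit [35,36], descend [14, 20]
        N14 x:[35,37] y:[30,36] z:[104/3,110/3] -> hit [35,36] leaf, test {P1@t=35}
        N20 x:[48,51] y:[28,31] z:[125/3,42] -> miss, prune
      N26 x:[41,43] y:[30,32] z:[42,127/3] -> miss, prune
  N13 x:[51,75] y:[0,29] z:[33,128/3] -> miss, prune

9 AABB tests over nodes [0, 9, 7, 18, 19, 14, 20, 26, 13]; 1 leaf entered; closest P1.

== RESULT ==
[0, 9, 7, 18, 19, 14, 20, 26, 13]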